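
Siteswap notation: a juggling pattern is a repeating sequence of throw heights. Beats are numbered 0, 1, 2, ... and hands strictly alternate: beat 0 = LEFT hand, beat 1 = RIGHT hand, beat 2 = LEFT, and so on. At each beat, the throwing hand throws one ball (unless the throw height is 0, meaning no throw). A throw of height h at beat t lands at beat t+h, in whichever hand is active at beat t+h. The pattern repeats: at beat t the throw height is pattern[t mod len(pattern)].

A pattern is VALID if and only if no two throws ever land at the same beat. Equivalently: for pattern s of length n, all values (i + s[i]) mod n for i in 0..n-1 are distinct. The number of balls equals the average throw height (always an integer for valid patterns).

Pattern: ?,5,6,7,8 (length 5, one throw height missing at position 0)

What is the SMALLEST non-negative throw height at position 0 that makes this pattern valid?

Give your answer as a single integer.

i=0: s[i]=? (unknown)
i=1: (1 + 5) mod 5 = 1
i=2: (2 + 6) mod 5 = 3
i=3: (3 + 7) mod 5 = 0
i=4: (4 + 8) mod 5 = 2
Known residues: [0, 1, 2, 3]; need a permutation of 0..4, so missing residue r = 4
Need (0 + s) mod 5 = 4; smallest s = (4 - 0) mod 5 = 4

Answer: 4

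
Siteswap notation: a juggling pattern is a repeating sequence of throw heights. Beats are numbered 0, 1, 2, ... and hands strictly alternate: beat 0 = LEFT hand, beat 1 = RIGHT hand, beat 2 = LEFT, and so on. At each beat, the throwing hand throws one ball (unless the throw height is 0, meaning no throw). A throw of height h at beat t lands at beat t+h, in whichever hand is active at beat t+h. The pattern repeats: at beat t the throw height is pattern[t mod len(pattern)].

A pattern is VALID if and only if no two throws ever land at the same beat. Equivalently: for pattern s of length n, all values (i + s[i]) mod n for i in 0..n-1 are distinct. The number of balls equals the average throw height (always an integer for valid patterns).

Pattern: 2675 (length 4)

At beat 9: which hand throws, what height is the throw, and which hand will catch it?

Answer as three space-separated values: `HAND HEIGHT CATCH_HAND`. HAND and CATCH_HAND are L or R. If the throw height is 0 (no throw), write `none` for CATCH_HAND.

Answer: R 6 R

Derivation:
Beat 9: 9 mod 2 = 1, so hand = R
Throw height = pattern[9 mod 4] = pattern[1] = 6
Lands at beat 9+6=15, 15 mod 2 = 1, so catch hand = R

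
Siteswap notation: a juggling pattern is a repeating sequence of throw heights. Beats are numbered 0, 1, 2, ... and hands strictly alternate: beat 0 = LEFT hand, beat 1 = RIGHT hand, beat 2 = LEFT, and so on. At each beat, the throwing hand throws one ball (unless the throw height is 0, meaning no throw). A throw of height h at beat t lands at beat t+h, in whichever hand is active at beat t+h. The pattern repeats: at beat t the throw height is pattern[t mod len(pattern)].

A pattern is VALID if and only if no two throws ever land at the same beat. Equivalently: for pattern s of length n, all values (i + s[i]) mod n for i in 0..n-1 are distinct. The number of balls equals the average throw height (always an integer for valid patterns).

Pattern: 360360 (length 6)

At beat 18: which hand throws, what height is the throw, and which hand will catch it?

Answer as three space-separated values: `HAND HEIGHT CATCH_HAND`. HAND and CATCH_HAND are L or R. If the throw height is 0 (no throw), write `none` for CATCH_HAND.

Beat 18: 18 mod 2 = 0, so hand = L
Throw height = pattern[18 mod 6] = pattern[0] = 3
Lands at beat 18+3=21, 21 mod 2 = 1, so catch hand = R

Answer: L 3 R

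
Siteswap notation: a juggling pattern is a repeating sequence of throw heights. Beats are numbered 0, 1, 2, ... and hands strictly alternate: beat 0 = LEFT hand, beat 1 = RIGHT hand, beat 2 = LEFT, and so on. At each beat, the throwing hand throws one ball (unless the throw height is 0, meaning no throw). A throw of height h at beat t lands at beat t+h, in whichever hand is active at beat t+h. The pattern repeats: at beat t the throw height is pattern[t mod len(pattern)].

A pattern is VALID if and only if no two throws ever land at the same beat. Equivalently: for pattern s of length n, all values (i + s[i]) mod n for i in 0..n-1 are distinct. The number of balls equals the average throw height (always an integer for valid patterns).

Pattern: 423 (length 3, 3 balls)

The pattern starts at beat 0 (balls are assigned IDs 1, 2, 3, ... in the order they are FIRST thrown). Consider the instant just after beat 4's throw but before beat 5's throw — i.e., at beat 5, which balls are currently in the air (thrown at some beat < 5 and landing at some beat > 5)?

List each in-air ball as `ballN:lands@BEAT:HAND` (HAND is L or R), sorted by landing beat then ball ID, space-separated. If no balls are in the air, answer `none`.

Answer: ball1:lands@6:L ball2:lands@7:R

Derivation:
Beat 0 (L): throw ball1 h=4 -> lands@4:L; in-air after throw: [b1@4:L]
Beat 1 (R): throw ball2 h=2 -> lands@3:R; in-air after throw: [b2@3:R b1@4:L]
Beat 2 (L): throw ball3 h=3 -> lands@5:R; in-air after throw: [b2@3:R b1@4:L b3@5:R]
Beat 3 (R): throw ball2 h=4 -> lands@7:R; in-air after throw: [b1@4:L b3@5:R b2@7:R]
Beat 4 (L): throw ball1 h=2 -> lands@6:L; in-air after throw: [b3@5:R b1@6:L b2@7:R]
Beat 5 (R): throw ball3 h=3 -> lands@8:L; in-air after throw: [b1@6:L b2@7:R b3@8:L]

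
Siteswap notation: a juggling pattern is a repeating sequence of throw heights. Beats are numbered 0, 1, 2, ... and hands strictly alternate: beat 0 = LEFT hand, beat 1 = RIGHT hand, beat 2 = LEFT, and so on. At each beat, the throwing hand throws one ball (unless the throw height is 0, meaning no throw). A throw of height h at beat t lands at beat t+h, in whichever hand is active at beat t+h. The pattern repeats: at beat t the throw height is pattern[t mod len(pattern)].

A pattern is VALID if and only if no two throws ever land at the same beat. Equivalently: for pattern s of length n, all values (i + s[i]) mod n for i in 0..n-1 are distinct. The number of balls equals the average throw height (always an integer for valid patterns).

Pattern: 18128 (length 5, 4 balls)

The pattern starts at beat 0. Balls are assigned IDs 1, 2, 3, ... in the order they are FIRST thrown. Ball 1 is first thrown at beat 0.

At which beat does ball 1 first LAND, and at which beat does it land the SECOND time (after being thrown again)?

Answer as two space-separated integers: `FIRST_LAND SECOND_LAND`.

Answer: 1 9

Derivation:
Beat 0 (L): throw ball1 h=1 -> lands@1:R; in-air after throw: [b1@1:R]
Beat 1 (R): throw ball1 h=8 -> lands@9:R; in-air after throw: [b1@9:R]
Beat 2 (L): throw ball2 h=1 -> lands@3:R; in-air after throw: [b2@3:R b1@9:R]
Beat 3 (R): throw ball2 h=2 -> lands@5:R; in-air after throw: [b2@5:R b1@9:R]
Beat 4 (L): throw ball3 h=8 -> lands@12:L; in-air after throw: [b2@5:R b1@9:R b3@12:L]
Beat 5 (R): throw ball2 h=1 -> lands@6:L; in-air after throw: [b2@6:L b1@9:R b3@12:L]
Beat 6 (L): throw ball2 h=8 -> lands@14:L; in-air after throw: [b1@9:R b3@12:L b2@14:L]
Beat 7 (R): throw ball4 h=1 -> lands@8:L; in-air after throw: [b4@8:L b1@9:R b3@12:L b2@14:L]
Beat 8 (L): throw ball4 h=2 -> lands@10:L; in-air after throw: [b1@9:R b4@10:L b3@12:L b2@14:L]
Beat 9 (R): throw ball1 h=8 -> lands@17:R; in-air after throw: [b4@10:L b3@12:L b2@14:L b1@17:R]
Ball 1: thrown@0 h=1 -> first land @1; rethrown@1 h=8 -> second land @9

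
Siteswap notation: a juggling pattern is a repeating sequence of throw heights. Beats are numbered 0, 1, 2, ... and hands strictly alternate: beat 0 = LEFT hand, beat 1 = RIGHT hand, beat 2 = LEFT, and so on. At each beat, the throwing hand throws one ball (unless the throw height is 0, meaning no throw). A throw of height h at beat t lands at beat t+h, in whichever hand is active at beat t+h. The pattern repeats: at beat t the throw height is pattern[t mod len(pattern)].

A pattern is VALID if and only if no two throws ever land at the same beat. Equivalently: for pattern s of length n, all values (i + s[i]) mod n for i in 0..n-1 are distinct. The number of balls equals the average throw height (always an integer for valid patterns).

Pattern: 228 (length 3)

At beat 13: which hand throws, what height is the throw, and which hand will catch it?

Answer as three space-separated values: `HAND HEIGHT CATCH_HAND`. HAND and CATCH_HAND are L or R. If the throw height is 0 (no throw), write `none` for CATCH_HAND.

Answer: R 2 R

Derivation:
Beat 13: 13 mod 2 = 1, so hand = R
Throw height = pattern[13 mod 3] = pattern[1] = 2
Lands at beat 13+2=15, 15 mod 2 = 1, so catch hand = R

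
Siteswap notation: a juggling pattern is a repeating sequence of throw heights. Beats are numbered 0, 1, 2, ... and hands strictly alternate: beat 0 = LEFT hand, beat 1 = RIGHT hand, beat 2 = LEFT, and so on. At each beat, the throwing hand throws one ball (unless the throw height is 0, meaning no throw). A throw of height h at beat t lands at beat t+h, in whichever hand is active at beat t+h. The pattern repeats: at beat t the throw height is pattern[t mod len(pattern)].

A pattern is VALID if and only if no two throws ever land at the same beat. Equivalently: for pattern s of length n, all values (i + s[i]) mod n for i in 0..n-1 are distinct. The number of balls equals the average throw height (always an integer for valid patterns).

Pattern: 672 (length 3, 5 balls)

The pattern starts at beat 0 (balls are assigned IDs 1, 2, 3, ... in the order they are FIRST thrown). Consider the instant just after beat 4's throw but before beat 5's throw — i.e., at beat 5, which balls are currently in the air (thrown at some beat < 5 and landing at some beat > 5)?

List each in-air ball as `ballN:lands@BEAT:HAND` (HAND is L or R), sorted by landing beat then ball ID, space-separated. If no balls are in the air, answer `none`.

Answer: ball1:lands@6:L ball2:lands@8:L ball4:lands@9:R ball3:lands@11:R

Derivation:
Beat 0 (L): throw ball1 h=6 -> lands@6:L; in-air after throw: [b1@6:L]
Beat 1 (R): throw ball2 h=7 -> lands@8:L; in-air after throw: [b1@6:L b2@8:L]
Beat 2 (L): throw ball3 h=2 -> lands@4:L; in-air after throw: [b3@4:L b1@6:L b2@8:L]
Beat 3 (R): throw ball4 h=6 -> lands@9:R; in-air after throw: [b3@4:L b1@6:L b2@8:L b4@9:R]
Beat 4 (L): throw ball3 h=7 -> lands@11:R; in-air after throw: [b1@6:L b2@8:L b4@9:R b3@11:R]
Beat 5 (R): throw ball5 h=2 -> lands@7:R; in-air after throw: [b1@6:L b5@7:R b2@8:L b4@9:R b3@11:R]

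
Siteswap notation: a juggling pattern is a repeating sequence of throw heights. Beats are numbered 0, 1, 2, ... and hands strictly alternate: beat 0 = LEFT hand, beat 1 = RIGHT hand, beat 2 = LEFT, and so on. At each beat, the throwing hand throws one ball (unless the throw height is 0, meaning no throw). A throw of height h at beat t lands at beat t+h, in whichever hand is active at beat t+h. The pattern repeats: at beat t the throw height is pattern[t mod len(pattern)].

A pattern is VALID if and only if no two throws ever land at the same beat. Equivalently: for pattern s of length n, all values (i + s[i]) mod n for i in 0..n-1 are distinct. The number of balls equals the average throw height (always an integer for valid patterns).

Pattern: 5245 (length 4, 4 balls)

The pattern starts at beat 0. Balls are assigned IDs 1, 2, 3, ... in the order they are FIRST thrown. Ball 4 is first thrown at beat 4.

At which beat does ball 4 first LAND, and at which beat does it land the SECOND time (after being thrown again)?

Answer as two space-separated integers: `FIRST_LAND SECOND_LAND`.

Answer: 9 11

Derivation:
Beat 0 (L): throw ball1 h=5 -> lands@5:R; in-air after throw: [b1@5:R]
Beat 1 (R): throw ball2 h=2 -> lands@3:R; in-air after throw: [b2@3:R b1@5:R]
Beat 2 (L): throw ball3 h=4 -> lands@6:L; in-air after throw: [b2@3:R b1@5:R b3@6:L]
Beat 3 (R): throw ball2 h=5 -> lands@8:L; in-air after throw: [b1@5:R b3@6:L b2@8:L]
Beat 4 (L): throw ball4 h=5 -> lands@9:R; in-air after throw: [b1@5:R b3@6:L b2@8:L b4@9:R]
Beat 5 (R): throw ball1 h=2 -> lands@7:R; in-air after throw: [b3@6:L b1@7:R b2@8:L b4@9:R]
Beat 6 (L): throw ball3 h=4 -> lands@10:L; in-air after throw: [b1@7:R b2@8:L b4@9:R b3@10:L]
Beat 7 (R): throw ball1 h=5 -> lands@12:L; in-air after throw: [b2@8:L b4@9:R b3@10:L b1@12:L]
Beat 8 (L): throw ball2 h=5 -> lands@13:R; in-air after throw: [b4@9:R b3@10:L b1@12:L b2@13:R]
Beat 9 (R): throw ball4 h=2 -> lands@11:R; in-air after throw: [b3@10:L b4@11:R b1@12:L b2@13:R]
Beat 10 (L): throw ball3 h=4 -> lands@14:L; in-air after throw: [b4@11:R b1@12:L b2@13:R b3@14:L]
Beat 11 (R): throw ball4 h=5 -> lands@16:L; in-air after throw: [b1@12:L b2@13:R b3@14:L b4@16:L]
Ball 4: thrown@4 h=5 -> first land @9; rethrown@9 h=2 -> second land @11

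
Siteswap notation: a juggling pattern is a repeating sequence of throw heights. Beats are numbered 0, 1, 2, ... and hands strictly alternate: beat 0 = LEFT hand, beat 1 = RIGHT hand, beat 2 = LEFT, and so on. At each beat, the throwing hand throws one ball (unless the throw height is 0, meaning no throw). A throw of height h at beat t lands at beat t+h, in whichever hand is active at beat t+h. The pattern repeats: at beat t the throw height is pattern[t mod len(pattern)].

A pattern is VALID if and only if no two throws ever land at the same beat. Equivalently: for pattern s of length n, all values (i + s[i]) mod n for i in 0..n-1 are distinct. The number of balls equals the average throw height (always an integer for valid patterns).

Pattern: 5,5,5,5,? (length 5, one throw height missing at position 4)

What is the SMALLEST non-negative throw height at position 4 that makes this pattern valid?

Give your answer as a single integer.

Answer: 0

Derivation:
i=0: (0 + 5) mod 5 = 0
i=1: (1 + 5) mod 5 = 1
i=2: (2 + 5) mod 5 = 2
i=3: (3 + 5) mod 5 = 3
i=4: s[i]=? (unknown)
Known residues: [0, 1, 2, 3]; need a permutation of 0..4, so missing residue r = 4
Need (4 + s) mod 5 = 4; smallest s = (4 - 4) mod 5 = 0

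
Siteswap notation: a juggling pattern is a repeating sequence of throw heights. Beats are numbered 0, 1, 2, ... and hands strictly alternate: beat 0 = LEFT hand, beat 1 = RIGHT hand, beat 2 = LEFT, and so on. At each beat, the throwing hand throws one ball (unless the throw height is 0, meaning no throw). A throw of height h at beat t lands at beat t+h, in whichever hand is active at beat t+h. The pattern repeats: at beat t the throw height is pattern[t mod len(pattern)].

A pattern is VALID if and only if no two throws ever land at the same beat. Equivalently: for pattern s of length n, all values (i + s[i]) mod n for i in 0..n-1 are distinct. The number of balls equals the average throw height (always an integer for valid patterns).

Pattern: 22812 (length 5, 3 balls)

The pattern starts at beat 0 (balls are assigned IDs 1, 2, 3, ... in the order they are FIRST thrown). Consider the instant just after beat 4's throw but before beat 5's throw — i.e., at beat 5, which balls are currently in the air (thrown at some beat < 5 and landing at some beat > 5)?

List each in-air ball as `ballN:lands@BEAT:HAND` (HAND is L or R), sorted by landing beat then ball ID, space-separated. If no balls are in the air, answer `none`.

Answer: ball2:lands@6:L ball1:lands@10:L

Derivation:
Beat 0 (L): throw ball1 h=2 -> lands@2:L; in-air after throw: [b1@2:L]
Beat 1 (R): throw ball2 h=2 -> lands@3:R; in-air after throw: [b1@2:L b2@3:R]
Beat 2 (L): throw ball1 h=8 -> lands@10:L; in-air after throw: [b2@3:R b1@10:L]
Beat 3 (R): throw ball2 h=1 -> lands@4:L; in-air after throw: [b2@4:L b1@10:L]
Beat 4 (L): throw ball2 h=2 -> lands@6:L; in-air after throw: [b2@6:L b1@10:L]
Beat 5 (R): throw ball3 h=2 -> lands@7:R; in-air after throw: [b2@6:L b3@7:R b1@10:L]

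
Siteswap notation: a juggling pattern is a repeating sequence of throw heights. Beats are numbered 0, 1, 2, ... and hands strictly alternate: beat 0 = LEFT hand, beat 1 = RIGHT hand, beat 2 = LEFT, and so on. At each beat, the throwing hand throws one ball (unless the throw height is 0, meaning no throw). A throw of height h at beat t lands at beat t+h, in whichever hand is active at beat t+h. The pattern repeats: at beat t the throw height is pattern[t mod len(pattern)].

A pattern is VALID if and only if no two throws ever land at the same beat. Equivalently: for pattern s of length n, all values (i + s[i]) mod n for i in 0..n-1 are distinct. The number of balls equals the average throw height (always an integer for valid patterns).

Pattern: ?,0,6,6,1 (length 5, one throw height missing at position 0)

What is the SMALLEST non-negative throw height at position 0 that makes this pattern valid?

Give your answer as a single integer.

i=0: s[i]=? (unknown)
i=1: (1 + 0) mod 5 = 1
i=2: (2 + 6) mod 5 = 3
i=3: (3 + 6) mod 5 = 4
i=4: (4 + 1) mod 5 = 0
Known residues: [0, 1, 3, 4]; need a permutation of 0..4, so missing residue r = 2
Need (0 + s) mod 5 = 2; smallest s = (2 - 0) mod 5 = 2

Answer: 2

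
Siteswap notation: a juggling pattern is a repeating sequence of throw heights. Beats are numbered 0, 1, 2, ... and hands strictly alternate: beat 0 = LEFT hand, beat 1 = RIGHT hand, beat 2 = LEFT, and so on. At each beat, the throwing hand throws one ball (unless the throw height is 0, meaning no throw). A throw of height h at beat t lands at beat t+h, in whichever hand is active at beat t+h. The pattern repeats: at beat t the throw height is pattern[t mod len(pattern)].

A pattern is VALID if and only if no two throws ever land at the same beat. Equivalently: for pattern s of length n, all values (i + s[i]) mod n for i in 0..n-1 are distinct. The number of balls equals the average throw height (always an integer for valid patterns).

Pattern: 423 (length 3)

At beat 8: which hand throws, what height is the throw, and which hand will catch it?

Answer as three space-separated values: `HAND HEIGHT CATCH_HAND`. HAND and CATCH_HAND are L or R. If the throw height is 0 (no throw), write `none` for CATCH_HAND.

Answer: L 3 R

Derivation:
Beat 8: 8 mod 2 = 0, so hand = L
Throw height = pattern[8 mod 3] = pattern[2] = 3
Lands at beat 8+3=11, 11 mod 2 = 1, so catch hand = R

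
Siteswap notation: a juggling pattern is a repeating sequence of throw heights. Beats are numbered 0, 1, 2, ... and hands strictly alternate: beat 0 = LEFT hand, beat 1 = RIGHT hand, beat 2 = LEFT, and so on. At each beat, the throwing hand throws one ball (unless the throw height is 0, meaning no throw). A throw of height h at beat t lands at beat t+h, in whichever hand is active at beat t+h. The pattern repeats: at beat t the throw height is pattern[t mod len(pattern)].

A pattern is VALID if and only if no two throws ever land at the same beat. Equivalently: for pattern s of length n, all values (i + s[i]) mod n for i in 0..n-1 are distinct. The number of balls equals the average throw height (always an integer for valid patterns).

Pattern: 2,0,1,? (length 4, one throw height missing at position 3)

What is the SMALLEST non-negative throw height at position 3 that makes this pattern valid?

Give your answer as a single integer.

i=0: (0 + 2) mod 4 = 2
i=1: (1 + 0) mod 4 = 1
i=2: (2 + 1) mod 4 = 3
i=3: s[i]=? (unknown)
Known residues: [1, 2, 3]; need a permutation of 0..3, so missing residue r = 0
Need (3 + s) mod 4 = 0; smallest s = (0 - 3) mod 4 = 1

Answer: 1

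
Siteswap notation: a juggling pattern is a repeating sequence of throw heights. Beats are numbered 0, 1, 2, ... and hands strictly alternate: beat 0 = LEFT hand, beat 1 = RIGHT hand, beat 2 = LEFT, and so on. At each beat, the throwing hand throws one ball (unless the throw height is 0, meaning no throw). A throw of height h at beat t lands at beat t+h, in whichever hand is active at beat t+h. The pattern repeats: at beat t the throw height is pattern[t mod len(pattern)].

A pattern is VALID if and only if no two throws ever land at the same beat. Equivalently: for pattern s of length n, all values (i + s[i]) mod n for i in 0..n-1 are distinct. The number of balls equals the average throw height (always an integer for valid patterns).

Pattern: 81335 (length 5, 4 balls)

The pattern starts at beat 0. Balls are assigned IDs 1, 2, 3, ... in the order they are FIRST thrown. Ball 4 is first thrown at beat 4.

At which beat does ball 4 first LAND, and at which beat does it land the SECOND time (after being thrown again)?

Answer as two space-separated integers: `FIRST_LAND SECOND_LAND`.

Answer: 9 14

Derivation:
Beat 0 (L): throw ball1 h=8 -> lands@8:L; in-air after throw: [b1@8:L]
Beat 1 (R): throw ball2 h=1 -> lands@2:L; in-air after throw: [b2@2:L b1@8:L]
Beat 2 (L): throw ball2 h=3 -> lands@5:R; in-air after throw: [b2@5:R b1@8:L]
Beat 3 (R): throw ball3 h=3 -> lands@6:L; in-air after throw: [b2@5:R b3@6:L b1@8:L]
Beat 4 (L): throw ball4 h=5 -> lands@9:R; in-air after throw: [b2@5:R b3@6:L b1@8:L b4@9:R]
Beat 5 (R): throw ball2 h=8 -> lands@13:R; in-air after throw: [b3@6:L b1@8:L b4@9:R b2@13:R]
Beat 6 (L): throw ball3 h=1 -> lands@7:R; in-air after throw: [b3@7:R b1@8:L b4@9:R b2@13:R]
Beat 7 (R): throw ball3 h=3 -> lands@10:L; in-air after throw: [b1@8:L b4@9:R b3@10:L b2@13:R]
Beat 8 (L): throw ball1 h=3 -> lands@11:R; in-air after throw: [b4@9:R b3@10:L b1@11:R b2@13:R]
Beat 9 (R): throw ball4 h=5 -> lands@14:L; in-air after throw: [b3@10:L b1@11:R b2@13:R b4@14:L]
Beat 10 (L): throw ball3 h=8 -> lands@18:L; in-air after throw: [b1@11:R b2@13:R b4@14:L b3@18:L]
Beat 11 (R): throw ball1 h=1 -> lands@12:L; in-air after throw: [b1@12:L b2@13:R b4@14:L b3@18:L]
Beat 12 (L): throw ball1 h=3 -> lands@15:R; in-air after throw: [b2@13:R b4@14:L b1@15:R b3@18:L]
Ball 4: thrown@4 h=5 -> first land @9; rethrown@9 h=5 -> second land @14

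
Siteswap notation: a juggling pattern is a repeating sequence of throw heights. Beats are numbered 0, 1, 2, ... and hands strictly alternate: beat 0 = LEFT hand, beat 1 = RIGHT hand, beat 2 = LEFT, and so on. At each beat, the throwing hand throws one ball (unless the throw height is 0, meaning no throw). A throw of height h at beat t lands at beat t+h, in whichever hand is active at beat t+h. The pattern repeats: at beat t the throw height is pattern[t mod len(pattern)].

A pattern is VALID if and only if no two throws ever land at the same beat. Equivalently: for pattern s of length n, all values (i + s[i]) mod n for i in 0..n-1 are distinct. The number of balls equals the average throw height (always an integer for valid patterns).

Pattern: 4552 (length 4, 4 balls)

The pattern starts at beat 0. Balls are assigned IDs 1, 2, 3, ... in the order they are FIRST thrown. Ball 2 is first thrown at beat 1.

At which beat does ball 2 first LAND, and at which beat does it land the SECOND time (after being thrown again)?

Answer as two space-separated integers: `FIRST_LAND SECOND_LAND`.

Answer: 6 11

Derivation:
Beat 0 (L): throw ball1 h=4 -> lands@4:L; in-air after throw: [b1@4:L]
Beat 1 (R): throw ball2 h=5 -> lands@6:L; in-air after throw: [b1@4:L b2@6:L]
Beat 2 (L): throw ball3 h=5 -> lands@7:R; in-air after throw: [b1@4:L b2@6:L b3@7:R]
Beat 3 (R): throw ball4 h=2 -> lands@5:R; in-air after throw: [b1@4:L b4@5:R b2@6:L b3@7:R]
Beat 4 (L): throw ball1 h=4 -> lands@8:L; in-air after throw: [b4@5:R b2@6:L b3@7:R b1@8:L]
Beat 5 (R): throw ball4 h=5 -> lands@10:L; in-air after throw: [b2@6:L b3@7:R b1@8:L b4@10:L]
Beat 6 (L): throw ball2 h=5 -> lands@11:R; in-air after throw: [b3@7:R b1@8:L b4@10:L b2@11:R]
Beat 7 (R): throw ball3 h=2 -> lands@9:R; in-air after throw: [b1@8:L b3@9:R b4@10:L b2@11:R]
Beat 8 (L): throw ball1 h=4 -> lands@12:L; in-air after throw: [b3@9:R b4@10:L b2@11:R b1@12:L]
Beat 9 (R): throw ball3 h=5 -> lands@14:L; in-air after throw: [b4@10:L b2@11:R b1@12:L b3@14:L]
Beat 10 (L): throw ball4 h=5 -> lands@15:R; in-air after throw: [b2@11:R b1@12:L b3@14:L b4@15:R]
Beat 11 (R): throw ball2 h=2 -> lands@13:R; in-air after throw: [b1@12:L b2@13:R b3@14:L b4@15:R]
Ball 2: thrown@1 h=5 -> first land @6; rethrown@6 h=5 -> second land @11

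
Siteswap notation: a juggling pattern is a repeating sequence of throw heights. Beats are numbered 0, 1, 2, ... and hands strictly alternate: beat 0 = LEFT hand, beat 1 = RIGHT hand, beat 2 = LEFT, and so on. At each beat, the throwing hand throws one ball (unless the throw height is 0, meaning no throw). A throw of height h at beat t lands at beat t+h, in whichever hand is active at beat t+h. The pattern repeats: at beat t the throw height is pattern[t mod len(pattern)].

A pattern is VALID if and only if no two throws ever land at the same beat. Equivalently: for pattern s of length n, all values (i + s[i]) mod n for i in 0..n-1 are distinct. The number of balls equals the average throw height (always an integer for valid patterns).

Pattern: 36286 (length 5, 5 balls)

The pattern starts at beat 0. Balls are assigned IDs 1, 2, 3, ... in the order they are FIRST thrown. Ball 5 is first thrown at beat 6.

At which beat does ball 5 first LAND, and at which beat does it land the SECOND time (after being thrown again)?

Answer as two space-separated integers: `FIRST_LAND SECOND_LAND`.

Answer: 12 14

Derivation:
Beat 0 (L): throw ball1 h=3 -> lands@3:R; in-air after throw: [b1@3:R]
Beat 1 (R): throw ball2 h=6 -> lands@7:R; in-air after throw: [b1@3:R b2@7:R]
Beat 2 (L): throw ball3 h=2 -> lands@4:L; in-air after throw: [b1@3:R b3@4:L b2@7:R]
Beat 3 (R): throw ball1 h=8 -> lands@11:R; in-air after throw: [b3@4:L b2@7:R b1@11:R]
Beat 4 (L): throw ball3 h=6 -> lands@10:L; in-air after throw: [b2@7:R b3@10:L b1@11:R]
Beat 5 (R): throw ball4 h=3 -> lands@8:L; in-air after throw: [b2@7:R b4@8:L b3@10:L b1@11:R]
Beat 6 (L): throw ball5 h=6 -> lands@12:L; in-air after throw: [b2@7:R b4@8:L b3@10:L b1@11:R b5@12:L]
Beat 7 (R): throw ball2 h=2 -> lands@9:R; in-air after throw: [b4@8:L b2@9:R b3@10:L b1@11:R b5@12:L]
Beat 8 (L): throw ball4 h=8 -> lands@16:L; in-air after throw: [b2@9:R b3@10:L b1@11:R b5@12:L b4@16:L]
Beat 9 (R): throw ball2 h=6 -> lands@15:R; in-air after throw: [b3@10:L b1@11:R b5@12:L b2@15:R b4@16:L]
Beat 10 (L): throw ball3 h=3 -> lands@13:R; in-air after throw: [b1@11:R b5@12:L b3@13:R b2@15:R b4@16:L]
Beat 11 (R): throw ball1 h=6 -> lands@17:R; in-air after throw: [b5@12:L b3@13:R b2@15:R b4@16:L b1@17:R]
Beat 12 (L): throw ball5 h=2 -> lands@14:L; in-air after throw: [b3@13:R b5@14:L b2@15:R b4@16:L b1@17:R]
Beat 13 (R): throw ball3 h=8 -> lands@21:R; in-air after throw: [b5@14:L b2@15:R b4@16:L b1@17:R b3@21:R]
Beat 14 (L): throw ball5 h=6 -> lands@20:L; in-air after throw: [b2@15:R b4@16:L b1@17:R b5@20:L b3@21:R]
Ball 5: thrown@6 h=6 -> first land @12; rethrown@12 h=2 -> second land @14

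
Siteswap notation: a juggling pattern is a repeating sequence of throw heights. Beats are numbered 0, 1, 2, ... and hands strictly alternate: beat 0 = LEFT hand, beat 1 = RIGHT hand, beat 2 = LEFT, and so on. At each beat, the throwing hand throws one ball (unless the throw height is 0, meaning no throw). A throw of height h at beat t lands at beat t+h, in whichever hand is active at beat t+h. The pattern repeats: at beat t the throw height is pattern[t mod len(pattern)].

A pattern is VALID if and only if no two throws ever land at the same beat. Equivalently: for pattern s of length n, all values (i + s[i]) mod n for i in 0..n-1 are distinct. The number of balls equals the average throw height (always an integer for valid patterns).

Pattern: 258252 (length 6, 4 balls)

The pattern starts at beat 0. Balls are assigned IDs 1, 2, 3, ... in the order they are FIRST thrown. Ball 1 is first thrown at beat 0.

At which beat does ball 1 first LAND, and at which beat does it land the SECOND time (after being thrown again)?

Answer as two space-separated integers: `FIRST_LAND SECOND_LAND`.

Beat 0 (L): throw ball1 h=2 -> lands@2:L; in-air after throw: [b1@2:L]
Beat 1 (R): throw ball2 h=5 -> lands@6:L; in-air after throw: [b1@2:L b2@6:L]
Beat 2 (L): throw ball1 h=8 -> lands@10:L; in-air after throw: [b2@6:L b1@10:L]
Beat 3 (R): throw ball3 h=2 -> lands@5:R; in-air after throw: [b3@5:R b2@6:L b1@10:L]
Beat 4 (L): throw ball4 h=5 -> lands@9:R; in-air after throw: [b3@5:R b2@6:L b4@9:R b1@10:L]
Beat 5 (R): throw ball3 h=2 -> lands@7:R; in-air after throw: [b2@6:L b3@7:R b4@9:R b1@10:L]
Beat 6 (L): throw ball2 h=2 -> lands@8:L; in-air after throw: [b3@7:R b2@8:L b4@9:R b1@10:L]
Beat 7 (R): throw ball3 h=5 -> lands@12:L; in-air after throw: [b2@8:L b4@9:R b1@10:L b3@12:L]
Beat 8 (L): throw ball2 h=8 -> lands@16:L; in-air after throw: [b4@9:R b1@10:L b3@12:L b2@16:L]
Beat 9 (R): throw ball4 h=2 -> lands@11:R; in-air after throw: [b1@10:L b4@11:R b3@12:L b2@16:L]
Beat 10 (L): throw ball1 h=5 -> lands@15:R; in-air after throw: [b4@11:R b3@12:L b1@15:R b2@16:L]
Ball 1: thrown@0 h=2 -> first land @2; rethrown@2 h=8 -> second land @10

Answer: 2 10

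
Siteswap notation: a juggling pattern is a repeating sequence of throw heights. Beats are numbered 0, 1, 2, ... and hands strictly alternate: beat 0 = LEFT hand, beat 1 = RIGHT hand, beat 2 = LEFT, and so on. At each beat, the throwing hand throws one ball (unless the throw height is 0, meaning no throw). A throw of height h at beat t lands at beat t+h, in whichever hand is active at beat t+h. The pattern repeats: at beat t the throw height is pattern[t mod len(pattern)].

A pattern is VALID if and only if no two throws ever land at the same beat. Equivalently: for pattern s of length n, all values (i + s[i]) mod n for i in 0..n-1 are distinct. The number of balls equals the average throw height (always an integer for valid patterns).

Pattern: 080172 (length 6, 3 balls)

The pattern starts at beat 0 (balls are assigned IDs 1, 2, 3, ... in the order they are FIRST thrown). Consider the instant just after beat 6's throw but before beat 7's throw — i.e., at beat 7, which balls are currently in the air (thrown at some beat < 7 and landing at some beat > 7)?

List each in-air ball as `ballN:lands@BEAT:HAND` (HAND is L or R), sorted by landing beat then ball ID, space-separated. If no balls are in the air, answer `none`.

Answer: ball1:lands@9:R ball2:lands@11:R

Derivation:
Beat 1 (R): throw ball1 h=8 -> lands@9:R; in-air after throw: [b1@9:R]
Beat 3 (R): throw ball2 h=1 -> lands@4:L; in-air after throw: [b2@4:L b1@9:R]
Beat 4 (L): throw ball2 h=7 -> lands@11:R; in-air after throw: [b1@9:R b2@11:R]
Beat 5 (R): throw ball3 h=2 -> lands@7:R; in-air after throw: [b3@7:R b1@9:R b2@11:R]
Beat 7 (R): throw ball3 h=8 -> lands@15:R; in-air after throw: [b1@9:R b2@11:R b3@15:R]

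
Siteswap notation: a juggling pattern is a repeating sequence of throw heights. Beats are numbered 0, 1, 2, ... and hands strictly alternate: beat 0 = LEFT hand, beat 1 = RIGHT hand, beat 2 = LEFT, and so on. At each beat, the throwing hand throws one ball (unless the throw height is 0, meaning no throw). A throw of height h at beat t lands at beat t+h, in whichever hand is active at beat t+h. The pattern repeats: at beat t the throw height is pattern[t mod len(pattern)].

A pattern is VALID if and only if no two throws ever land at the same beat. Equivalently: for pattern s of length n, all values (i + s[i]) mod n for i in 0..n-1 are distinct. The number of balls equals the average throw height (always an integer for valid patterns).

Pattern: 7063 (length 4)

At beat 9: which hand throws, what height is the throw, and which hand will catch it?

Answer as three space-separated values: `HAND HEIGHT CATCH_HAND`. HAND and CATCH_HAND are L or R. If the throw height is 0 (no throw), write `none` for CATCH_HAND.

Answer: R 0 none

Derivation:
Beat 9: 9 mod 2 = 1, so hand = R
Throw height = pattern[9 mod 4] = pattern[1] = 0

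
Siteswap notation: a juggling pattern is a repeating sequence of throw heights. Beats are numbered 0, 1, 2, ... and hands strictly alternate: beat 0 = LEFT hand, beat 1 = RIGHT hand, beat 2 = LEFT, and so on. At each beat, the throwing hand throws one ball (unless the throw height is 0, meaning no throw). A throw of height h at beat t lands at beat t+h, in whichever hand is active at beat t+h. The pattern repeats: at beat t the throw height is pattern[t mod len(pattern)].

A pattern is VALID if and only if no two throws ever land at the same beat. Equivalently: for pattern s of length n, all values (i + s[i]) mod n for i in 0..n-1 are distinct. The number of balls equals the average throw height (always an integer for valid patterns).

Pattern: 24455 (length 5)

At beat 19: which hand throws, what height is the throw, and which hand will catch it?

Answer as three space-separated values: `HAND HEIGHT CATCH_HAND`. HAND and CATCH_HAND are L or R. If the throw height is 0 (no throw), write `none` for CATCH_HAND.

Answer: R 5 L

Derivation:
Beat 19: 19 mod 2 = 1, so hand = R
Throw height = pattern[19 mod 5] = pattern[4] = 5
Lands at beat 19+5=24, 24 mod 2 = 0, so catch hand = L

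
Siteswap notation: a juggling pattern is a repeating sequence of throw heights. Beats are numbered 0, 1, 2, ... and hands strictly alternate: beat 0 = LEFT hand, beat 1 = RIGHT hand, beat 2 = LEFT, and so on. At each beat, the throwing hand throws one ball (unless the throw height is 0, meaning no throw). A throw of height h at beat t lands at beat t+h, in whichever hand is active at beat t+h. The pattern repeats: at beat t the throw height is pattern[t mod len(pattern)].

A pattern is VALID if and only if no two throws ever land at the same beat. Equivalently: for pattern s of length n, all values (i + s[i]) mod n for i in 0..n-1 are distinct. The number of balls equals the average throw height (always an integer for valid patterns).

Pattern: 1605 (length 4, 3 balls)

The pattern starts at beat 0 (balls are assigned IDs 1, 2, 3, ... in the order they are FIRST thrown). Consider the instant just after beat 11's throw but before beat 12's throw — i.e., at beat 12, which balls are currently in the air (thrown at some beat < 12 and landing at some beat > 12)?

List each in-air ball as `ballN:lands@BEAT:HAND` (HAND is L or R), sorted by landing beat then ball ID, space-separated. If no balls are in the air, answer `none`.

Beat 0 (L): throw ball1 h=1 -> lands@1:R; in-air after throw: [b1@1:R]
Beat 1 (R): throw ball1 h=6 -> lands@7:R; in-air after throw: [b1@7:R]
Beat 3 (R): throw ball2 h=5 -> lands@8:L; in-air after throw: [b1@7:R b2@8:L]
Beat 4 (L): throw ball3 h=1 -> lands@5:R; in-air after throw: [b3@5:R b1@7:R b2@8:L]
Beat 5 (R): throw ball3 h=6 -> lands@11:R; in-air after throw: [b1@7:R b2@8:L b3@11:R]
Beat 7 (R): throw ball1 h=5 -> lands@12:L; in-air after throw: [b2@8:L b3@11:R b1@12:L]
Beat 8 (L): throw ball2 h=1 -> lands@9:R; in-air after throw: [b2@9:R b3@11:R b1@12:L]
Beat 9 (R): throw ball2 h=6 -> lands@15:R; in-air after throw: [b3@11:R b1@12:L b2@15:R]
Beat 11 (R): throw ball3 h=5 -> lands@16:L; in-air after throw: [b1@12:L b2@15:R b3@16:L]
Beat 12 (L): throw ball1 h=1 -> lands@13:R; in-air after throw: [b1@13:R b2@15:R b3@16:L]

Answer: ball2:lands@15:R ball3:lands@16:L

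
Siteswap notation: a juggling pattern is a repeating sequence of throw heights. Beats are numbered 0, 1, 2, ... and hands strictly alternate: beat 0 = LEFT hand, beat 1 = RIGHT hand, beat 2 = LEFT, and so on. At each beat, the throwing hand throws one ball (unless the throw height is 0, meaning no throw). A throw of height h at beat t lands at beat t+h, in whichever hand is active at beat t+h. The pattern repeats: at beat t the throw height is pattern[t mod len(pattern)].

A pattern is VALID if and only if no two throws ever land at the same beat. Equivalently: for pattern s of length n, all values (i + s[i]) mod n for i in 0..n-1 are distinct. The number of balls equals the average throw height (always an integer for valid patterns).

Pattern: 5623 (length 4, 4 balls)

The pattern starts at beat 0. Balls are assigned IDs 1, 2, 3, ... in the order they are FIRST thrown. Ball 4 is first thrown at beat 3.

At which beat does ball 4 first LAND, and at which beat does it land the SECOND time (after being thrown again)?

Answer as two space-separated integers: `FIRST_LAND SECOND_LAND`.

Answer: 6 8

Derivation:
Beat 0 (L): throw ball1 h=5 -> lands@5:R; in-air after throw: [b1@5:R]
Beat 1 (R): throw ball2 h=6 -> lands@7:R; in-air after throw: [b1@5:R b2@7:R]
Beat 2 (L): throw ball3 h=2 -> lands@4:L; in-air after throw: [b3@4:L b1@5:R b2@7:R]
Beat 3 (R): throw ball4 h=3 -> lands@6:L; in-air after throw: [b3@4:L b1@5:R b4@6:L b2@7:R]
Beat 4 (L): throw ball3 h=5 -> lands@9:R; in-air after throw: [b1@5:R b4@6:L b2@7:R b3@9:R]
Beat 5 (R): throw ball1 h=6 -> lands@11:R; in-air after throw: [b4@6:L b2@7:R b3@9:R b1@11:R]
Beat 6 (L): throw ball4 h=2 -> lands@8:L; in-air after throw: [b2@7:R b4@8:L b3@9:R b1@11:R]
Beat 7 (R): throw ball2 h=3 -> lands@10:L; in-air after throw: [b4@8:L b3@9:R b2@10:L b1@11:R]
Beat 8 (L): throw ball4 h=5 -> lands@13:R; in-air after throw: [b3@9:R b2@10:L b1@11:R b4@13:R]
Ball 4: thrown@3 h=3 -> first land @6; rethrown@6 h=2 -> second land @8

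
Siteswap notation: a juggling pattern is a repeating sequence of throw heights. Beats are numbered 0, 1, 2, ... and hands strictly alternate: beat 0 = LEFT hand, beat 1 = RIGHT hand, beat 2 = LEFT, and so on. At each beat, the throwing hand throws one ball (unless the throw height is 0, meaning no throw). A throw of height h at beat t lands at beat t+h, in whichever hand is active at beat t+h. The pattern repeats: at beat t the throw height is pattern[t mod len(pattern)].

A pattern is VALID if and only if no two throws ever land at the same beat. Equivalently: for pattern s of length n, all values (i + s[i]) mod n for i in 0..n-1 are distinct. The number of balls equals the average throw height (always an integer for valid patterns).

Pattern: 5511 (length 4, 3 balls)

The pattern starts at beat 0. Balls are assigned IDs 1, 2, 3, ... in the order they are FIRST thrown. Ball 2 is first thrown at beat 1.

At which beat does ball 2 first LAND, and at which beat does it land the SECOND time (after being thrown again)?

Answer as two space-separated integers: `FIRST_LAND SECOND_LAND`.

Beat 0 (L): throw ball1 h=5 -> lands@5:R; in-air after throw: [b1@5:R]
Beat 1 (R): throw ball2 h=5 -> lands@6:L; in-air after throw: [b1@5:R b2@6:L]
Beat 2 (L): throw ball3 h=1 -> lands@3:R; in-air after throw: [b3@3:R b1@5:R b2@6:L]
Beat 3 (R): throw ball3 h=1 -> lands@4:L; in-air after throw: [b3@4:L b1@5:R b2@6:L]
Beat 4 (L): throw ball3 h=5 -> lands@9:R; in-air after throw: [b1@5:R b2@6:L b3@9:R]
Beat 5 (R): throw ball1 h=5 -> lands@10:L; in-air after throw: [b2@6:L b3@9:R b1@10:L]
Beat 6 (L): throw ball2 h=1 -> lands@7:R; in-air after throw: [b2@7:R b3@9:R b1@10:L]
Beat 7 (R): throw ball2 h=1 -> lands@8:L; in-air after throw: [b2@8:L b3@9:R b1@10:L]
Ball 2: thrown@1 h=5 -> first land @6; rethrown@6 h=1 -> second land @7

Answer: 6 7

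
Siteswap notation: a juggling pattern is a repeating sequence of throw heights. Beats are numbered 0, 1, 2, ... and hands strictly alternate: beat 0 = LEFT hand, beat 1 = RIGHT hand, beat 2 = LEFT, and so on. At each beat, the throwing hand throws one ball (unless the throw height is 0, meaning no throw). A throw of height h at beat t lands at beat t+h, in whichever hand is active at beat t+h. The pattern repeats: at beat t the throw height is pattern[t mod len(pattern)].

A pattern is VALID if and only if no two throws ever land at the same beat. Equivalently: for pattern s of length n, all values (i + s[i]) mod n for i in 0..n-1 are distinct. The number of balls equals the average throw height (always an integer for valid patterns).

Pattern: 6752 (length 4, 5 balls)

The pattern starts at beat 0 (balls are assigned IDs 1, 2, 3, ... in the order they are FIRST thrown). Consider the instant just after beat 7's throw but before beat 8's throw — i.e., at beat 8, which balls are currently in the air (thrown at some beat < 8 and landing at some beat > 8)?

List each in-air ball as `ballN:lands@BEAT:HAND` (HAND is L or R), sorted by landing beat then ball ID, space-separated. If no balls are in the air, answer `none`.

Beat 0 (L): throw ball1 h=6 -> lands@6:L; in-air after throw: [b1@6:L]
Beat 1 (R): throw ball2 h=7 -> lands@8:L; in-air after throw: [b1@6:L b2@8:L]
Beat 2 (L): throw ball3 h=5 -> lands@7:R; in-air after throw: [b1@6:L b3@7:R b2@8:L]
Beat 3 (R): throw ball4 h=2 -> lands@5:R; in-air after throw: [b4@5:R b1@6:L b3@7:R b2@8:L]
Beat 4 (L): throw ball5 h=6 -> lands@10:L; in-air after throw: [b4@5:R b1@6:L b3@7:R b2@8:L b5@10:L]
Beat 5 (R): throw ball4 h=7 -> lands@12:L; in-air after throw: [b1@6:L b3@7:R b2@8:L b5@10:L b4@12:L]
Beat 6 (L): throw ball1 h=5 -> lands@11:R; in-air after throw: [b3@7:R b2@8:L b5@10:L b1@11:R b4@12:L]
Beat 7 (R): throw ball3 h=2 -> lands@9:R; in-air after throw: [b2@8:L b3@9:R b5@10:L b1@11:R b4@12:L]
Beat 8 (L): throw ball2 h=6 -> lands@14:L; in-air after throw: [b3@9:R b5@10:L b1@11:R b4@12:L b2@14:L]

Answer: ball3:lands@9:R ball5:lands@10:L ball1:lands@11:R ball4:lands@12:L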